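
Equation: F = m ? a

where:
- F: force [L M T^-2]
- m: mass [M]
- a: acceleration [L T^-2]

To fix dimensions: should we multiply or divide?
multiplication (×): F = m × a

F [L M T^-2]; m [M]; a [L T^-2].
m × a → [L M T^-2] ✓
m ÷ a → [L^-1 M T^2] ✗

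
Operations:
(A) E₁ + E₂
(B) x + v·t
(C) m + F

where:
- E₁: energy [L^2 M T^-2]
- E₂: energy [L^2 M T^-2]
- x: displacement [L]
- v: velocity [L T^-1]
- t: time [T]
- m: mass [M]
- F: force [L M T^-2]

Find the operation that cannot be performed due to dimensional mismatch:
(C) m + F

(A) E₁ + E₂: E₁ [L^2 M T^-2] and E₂ [L^2 M T^-2] — same dimensions ✓
(B) x + v·t: x [L] and v·t [L] — same dimensions ✓
(C) m + F: m [M] and F [L M T^-2] — different dimensions cannot be added/subtracted ✗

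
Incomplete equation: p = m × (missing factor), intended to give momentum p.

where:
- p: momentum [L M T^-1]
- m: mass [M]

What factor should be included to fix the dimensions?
v (velocity), dimensions [L T^-1]

p has dimensions [L M T^-1] and m has dimensions [M].
The missing factor must have dimensions [L M T^-1] / [M] = [L T^-1], i.e. velocity (v).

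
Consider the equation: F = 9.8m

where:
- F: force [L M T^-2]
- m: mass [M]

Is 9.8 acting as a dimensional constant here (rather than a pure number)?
Yes

F has dimensions [L M T^-2], while m alone has dimensions [M]. For the equation to balance, the factor 9.8 must carry dimensions [L T^-2] — it is a dimensional constant (a numerical value of a physical quantity with its units suppressed), not a pure number.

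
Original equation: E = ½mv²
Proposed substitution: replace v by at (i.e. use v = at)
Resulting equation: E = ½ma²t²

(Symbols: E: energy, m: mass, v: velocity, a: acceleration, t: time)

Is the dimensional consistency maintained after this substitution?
Yes

[v] = [L T^-1] and [at] = [L T^-1]. These match, so the substitution replaces a quantity by one of the same dimensions and the result E = ½ma²t² has LHS [L^2 M T^-2] vs RHS [L^2 M T^-2] — still consistent.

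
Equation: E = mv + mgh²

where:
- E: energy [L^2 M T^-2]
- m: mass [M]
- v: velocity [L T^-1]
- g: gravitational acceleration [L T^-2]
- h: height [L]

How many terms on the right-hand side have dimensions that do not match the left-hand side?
2

LHS E: [L^2 M T^-2]
- mv: [L M T^-1] ✗
- mgh²: [L^3 M T^-2] ✗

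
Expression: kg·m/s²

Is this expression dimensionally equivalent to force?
Yes

The expression kg·m/s² has dimensions [L M T^-2], which is exactly force [L M T^-2].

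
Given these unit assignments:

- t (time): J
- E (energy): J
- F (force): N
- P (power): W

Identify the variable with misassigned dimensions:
t

The variable t (time) should have units s, not J.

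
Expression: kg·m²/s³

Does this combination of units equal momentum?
No

The expression kg·m²/s³ has dimensions [L^2 M T^-3], but momentum has dimensions [L M T^-1].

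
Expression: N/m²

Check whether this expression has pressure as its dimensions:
Yes

The expression N/m² has dimensions [L^-1 M T^-2], which is exactly pressure [L^-1 M T^-2].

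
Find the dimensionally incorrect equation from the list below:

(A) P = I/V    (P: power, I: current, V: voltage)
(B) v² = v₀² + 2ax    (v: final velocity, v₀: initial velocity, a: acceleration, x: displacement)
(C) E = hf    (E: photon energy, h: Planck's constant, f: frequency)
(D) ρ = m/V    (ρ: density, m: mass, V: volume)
(A) P = I/V

The equation (A) P = I/V is dimensionally incorrect.

LHS (P): [L^2 M T^-3]
RHS (I/V): [I^2 L^-2 M^-1 T^3] ✗

The dimensions do not match. The other three equations balance.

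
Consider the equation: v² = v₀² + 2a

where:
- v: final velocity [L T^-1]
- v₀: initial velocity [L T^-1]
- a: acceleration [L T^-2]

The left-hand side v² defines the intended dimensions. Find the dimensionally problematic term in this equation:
The term 2a

Checking each RHS term against the LHS:
- v₀²: [L^2 T^-2] — matches v² [L^2 T^-2] ✓
- 2a: [L T^-2] — does NOT match v² [L^2 T^-2] ✗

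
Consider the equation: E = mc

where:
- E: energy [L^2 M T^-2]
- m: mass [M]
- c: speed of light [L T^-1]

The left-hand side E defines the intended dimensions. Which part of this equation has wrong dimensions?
The right-hand side term mc

E has dimensions [L^2 M T^-2], but mc has dimensions [L M T^-1], so the term mc is dimensionally wrong for E.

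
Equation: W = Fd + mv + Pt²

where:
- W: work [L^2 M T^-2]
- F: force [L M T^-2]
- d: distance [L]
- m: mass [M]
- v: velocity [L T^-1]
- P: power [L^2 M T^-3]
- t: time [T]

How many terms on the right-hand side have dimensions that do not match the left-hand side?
2

LHS W: [L^2 M T^-2]
- Fd: [L^2 M T^-2] ✓
- mv: [L M T^-1] ✗
- Pt²: [L^2 M T^-1] ✗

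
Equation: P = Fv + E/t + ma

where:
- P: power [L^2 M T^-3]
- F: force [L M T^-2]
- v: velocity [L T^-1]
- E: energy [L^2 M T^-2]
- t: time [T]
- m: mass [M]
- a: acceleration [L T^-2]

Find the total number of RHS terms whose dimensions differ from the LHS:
1

LHS P: [L^2 M T^-3]
- Fv: [L^2 M T^-3] ✓
- E/t: [L^2 M T^-3] ✓
- ma: [L M T^-2] ✗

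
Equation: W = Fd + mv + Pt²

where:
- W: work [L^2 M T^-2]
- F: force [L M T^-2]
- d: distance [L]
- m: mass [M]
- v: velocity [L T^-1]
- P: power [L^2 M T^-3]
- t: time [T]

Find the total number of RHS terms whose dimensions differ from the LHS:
2

LHS W: [L^2 M T^-2]
- Fd: [L^2 M T^-2] ✓
- mv: [L M T^-1] ✗
- Pt²: [L^2 M T^-1] ✗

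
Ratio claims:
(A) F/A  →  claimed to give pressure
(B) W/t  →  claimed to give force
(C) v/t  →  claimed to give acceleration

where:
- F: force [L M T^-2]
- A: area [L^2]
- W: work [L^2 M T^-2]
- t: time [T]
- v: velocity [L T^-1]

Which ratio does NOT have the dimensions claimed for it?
(B) W/t does not give force

(A) F/A: [L^-1 M T^-2] = pressure [L^-1 M T^-2] ✓
(B) W/t: [L^2 M T^-3] ≠ force [L M T^-2] ✗
(C) v/t: [L T^-2] = acceleration [L T^-2] ✓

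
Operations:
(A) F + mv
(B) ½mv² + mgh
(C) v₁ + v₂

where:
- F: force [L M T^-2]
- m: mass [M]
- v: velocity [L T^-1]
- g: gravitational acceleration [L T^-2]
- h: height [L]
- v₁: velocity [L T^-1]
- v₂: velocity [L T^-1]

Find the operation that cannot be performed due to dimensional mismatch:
(A) F + mv

(A) F + mv: F [L M T^-2] and mv [L M T^-1] — different dimensions cannot be added/subtracted ✗
(B) ½mv² + mgh: ½mv² [L^2 M T^-2] and mgh [L^2 M T^-2] — same dimensions ✓
(C) v₁ + v₂: v₁ [L T^-1] and v₂ [L T^-1] — same dimensions ✓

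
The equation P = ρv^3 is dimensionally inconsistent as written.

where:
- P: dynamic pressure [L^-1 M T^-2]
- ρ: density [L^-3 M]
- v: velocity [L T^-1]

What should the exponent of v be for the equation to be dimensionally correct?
The exponent of v should be 2: P = ρv^2

The LHS P has dimensions [L^-1 M T^-2]; v has dimensions [L T^-1].
As written, the RHS ρv^3 (exponent 3 on v) has dimensions [M T^-3], which does not match.
With exponent 2, the RHS ρv^2 has dimensions [L^-1 M T^-2], matching the LHS.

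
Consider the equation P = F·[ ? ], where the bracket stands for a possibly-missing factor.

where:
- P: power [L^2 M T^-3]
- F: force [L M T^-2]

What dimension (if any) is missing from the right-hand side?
[L T^-1] — velocity (e.g. v)

P has dimensions [L^2 M T^-3]; F has dimensions [L M T^-2].
The bracketed factor must supply [L^2 M T^-3] / [L M T^-2] = [L T^-1].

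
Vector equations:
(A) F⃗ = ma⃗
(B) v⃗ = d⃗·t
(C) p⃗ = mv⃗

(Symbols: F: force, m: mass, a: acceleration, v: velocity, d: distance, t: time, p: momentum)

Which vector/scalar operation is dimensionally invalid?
(B) v⃗ = d⃗·t

(A) F⃗ = ma⃗: LHS [L M T^-2], RHS [L M T^-2] ✓ — Force and acceleration are vectors, mass is a scalar
(B) v⃗ = d⃗·t: LHS [L T^-1], RHS [L T] ✗ — velocity is displacement per time; should be d⃗/t
(C) p⃗ = mv⃗: LHS [L M T^-1], RHS [L M T^-1] ✓ — mass (scalar) times velocity (vector)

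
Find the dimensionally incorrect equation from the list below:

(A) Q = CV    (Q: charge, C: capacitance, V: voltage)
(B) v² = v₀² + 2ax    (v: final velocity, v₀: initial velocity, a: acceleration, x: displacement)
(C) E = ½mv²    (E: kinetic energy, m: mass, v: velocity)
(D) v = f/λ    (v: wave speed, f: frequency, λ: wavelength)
(D) v = f/λ

The equation (D) v = f/λ is dimensionally incorrect.

LHS (v): [L T^-1]
RHS (f/λ): [L^-1 T^-1] ✗

The dimensions do not match. The other three equations balance.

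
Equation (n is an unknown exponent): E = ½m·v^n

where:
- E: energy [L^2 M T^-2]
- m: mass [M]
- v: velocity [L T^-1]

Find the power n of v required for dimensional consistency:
n = 2

E has dimensions [L^2 M T^-2]; v has dimensions [L T^-1].
The rest of the RHS has dimensions [M], so v^n must supply [L^2 T^-2].
With n = 2: ½m·v^2 has dimensions [L^2 M T^-2], matching the LHS ✓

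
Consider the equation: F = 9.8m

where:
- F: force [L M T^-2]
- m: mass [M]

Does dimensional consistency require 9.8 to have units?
Yes

F has dimensions [L M T^-2], while m alone has dimensions [M]. For the equation to balance, the factor 9.8 must carry dimensions [L T^-2] — it is a dimensional constant (a numerical value of a physical quantity with its units suppressed), not a pure number.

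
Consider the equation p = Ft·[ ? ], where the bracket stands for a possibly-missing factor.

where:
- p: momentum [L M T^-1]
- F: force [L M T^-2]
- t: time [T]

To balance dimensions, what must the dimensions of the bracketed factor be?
Nothing is missing — the bracketed factor must be dimensionless.

p has dimensions [L M T^-1] and Ft already has dimensions [L M T^-1], so p = Ft is dimensionally complete.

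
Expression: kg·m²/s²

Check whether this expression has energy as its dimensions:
Yes

The expression kg·m²/s² has dimensions [L^2 M T^-2], which is exactly energy [L^2 M T^-2].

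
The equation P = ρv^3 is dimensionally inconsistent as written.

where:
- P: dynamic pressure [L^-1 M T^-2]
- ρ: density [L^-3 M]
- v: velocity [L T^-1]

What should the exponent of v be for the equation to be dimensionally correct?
The exponent of v should be 2: P = ρv^2

The LHS P has dimensions [L^-1 M T^-2]; v has dimensions [L T^-1].
As written, the RHS ρv^3 (exponent 3 on v) has dimensions [M T^-3], which does not match.
With exponent 2, the RHS ρv^2 has dimensions [L^-1 M T^-2], matching the LHS.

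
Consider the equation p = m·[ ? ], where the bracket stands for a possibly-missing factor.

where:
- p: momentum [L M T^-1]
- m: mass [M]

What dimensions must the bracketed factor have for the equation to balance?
[L T^-1] — velocity (e.g. v)

p has dimensions [L M T^-1]; m has dimensions [M].
The bracketed factor must supply [L M T^-1] / [M] = [L T^-1].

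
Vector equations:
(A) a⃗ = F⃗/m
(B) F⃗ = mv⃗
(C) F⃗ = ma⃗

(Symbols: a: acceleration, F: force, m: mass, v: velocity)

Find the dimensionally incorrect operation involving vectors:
(B) F⃗ = mv⃗

(A) a⃗ = F⃗/m: LHS [L T^-2], RHS [L T^-2] ✓ — force (vector) divided by mass (scalar)
(B) F⃗ = mv⃗: LHS [L M T^-2], RHS [L M T^-1] ✗ — mass times velocity is momentum, not force; should be ma⃗
(C) F⃗ = ma⃗: LHS [L M T^-2], RHS [L M T^-2] ✓ — Force and acceleration are vectors, mass is a scalar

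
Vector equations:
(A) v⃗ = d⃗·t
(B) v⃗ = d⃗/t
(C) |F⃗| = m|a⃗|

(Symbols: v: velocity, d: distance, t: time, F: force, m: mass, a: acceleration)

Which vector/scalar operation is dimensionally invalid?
(A) v⃗ = d⃗·t

(A) v⃗ = d⃗·t: LHS [L T^-1], RHS [L T] ✗ — velocity is displacement per time; should be d⃗/t
(B) v⃗ = d⃗/t: LHS [L T^-1], RHS [L T^-1] ✓ — displacement (vector) divided by time (scalar)
(C) |F⃗| = m|a⃗|: LHS [L M T^-2], RHS [L M T^-2] ✓ — magnitudes of vectors are scalars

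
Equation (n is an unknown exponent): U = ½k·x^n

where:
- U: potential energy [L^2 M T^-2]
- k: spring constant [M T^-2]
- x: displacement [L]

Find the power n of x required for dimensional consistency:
n = 2

U has dimensions [L^2 M T^-2]; x has dimensions [L].
The rest of the RHS has dimensions [M T^-2], so x^n must supply [L^2].
With n = 2: ½k·x^2 has dimensions [L^2 M T^-2], matching the LHS ✓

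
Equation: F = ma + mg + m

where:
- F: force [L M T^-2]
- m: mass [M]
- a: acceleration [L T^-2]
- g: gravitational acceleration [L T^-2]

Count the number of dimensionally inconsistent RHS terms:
1

LHS F: [L M T^-2]
- ma: [L M T^-2] ✓
- mg: [L M T^-2] ✓
- m: [M] ✗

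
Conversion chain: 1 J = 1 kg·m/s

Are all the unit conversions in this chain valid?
The chain is incorrect (it contains an error).

Incorrect: Joule is kg·m²/s², not kg·m/s (that is momentum)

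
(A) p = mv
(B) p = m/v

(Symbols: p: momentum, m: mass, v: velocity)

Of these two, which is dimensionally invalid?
(B)

(A) p = mv: LHS [L M T^-1], RHS [L M T^-1] ✓
(B) p = m/v: LHS [L M T^-1], RHS [L^-1 M T] ✗

Expression (B) p = m/v is dimensionally incorrect.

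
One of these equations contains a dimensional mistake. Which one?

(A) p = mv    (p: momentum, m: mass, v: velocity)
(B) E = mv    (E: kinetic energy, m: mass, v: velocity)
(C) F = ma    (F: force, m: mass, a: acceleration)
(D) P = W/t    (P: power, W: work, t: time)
(B) E = mv

The equation (B) E = mv is dimensionally incorrect.

LHS (E): [L^2 M T^-2]
RHS (mv): [L M T^-1] ✗

The dimensions do not match. The other three equations balance.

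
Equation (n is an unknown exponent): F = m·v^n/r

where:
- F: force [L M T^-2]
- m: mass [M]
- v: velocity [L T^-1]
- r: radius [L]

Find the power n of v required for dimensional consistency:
n = 2

F has dimensions [L M T^-2]; v has dimensions [L T^-1].
The rest of the RHS has dimensions [L^-1 M], so v^n must supply [L^2 T^-2].
With n = 2: m·v^2/r has dimensions [L M T^-2], matching the LHS ✓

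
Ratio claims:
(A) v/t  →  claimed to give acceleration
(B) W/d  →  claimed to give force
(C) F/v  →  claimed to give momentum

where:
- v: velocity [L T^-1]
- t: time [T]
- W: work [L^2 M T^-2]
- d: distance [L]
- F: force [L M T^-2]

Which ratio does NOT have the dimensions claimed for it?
(C) F/v does not give momentum

(A) v/t: [L T^-2] = acceleration [L T^-2] ✓
(B) W/d: [L M T^-2] = force [L M T^-2] ✓
(C) F/v: [M T^-1] ≠ momentum [L M T^-1] ✗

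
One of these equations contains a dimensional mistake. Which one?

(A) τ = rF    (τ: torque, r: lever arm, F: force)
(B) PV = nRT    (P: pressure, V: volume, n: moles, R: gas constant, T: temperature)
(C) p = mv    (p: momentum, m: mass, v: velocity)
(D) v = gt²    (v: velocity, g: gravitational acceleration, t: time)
(D) v = gt²

The equation (D) v = gt² is dimensionally incorrect.

LHS (v): [L T^-1]
RHS (gt²): [L] ✗

The dimensions do not match. The other three equations balance.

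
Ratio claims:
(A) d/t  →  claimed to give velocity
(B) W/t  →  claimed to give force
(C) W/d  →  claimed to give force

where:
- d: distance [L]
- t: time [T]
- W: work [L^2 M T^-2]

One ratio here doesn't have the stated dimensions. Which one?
(B) W/t does not give force

(A) d/t: [L T^-1] = velocity [L T^-1] ✓
(B) W/t: [L^2 M T^-3] ≠ force [L M T^-2] ✗
(C) W/d: [L M T^-2] = force [L M T^-2] ✓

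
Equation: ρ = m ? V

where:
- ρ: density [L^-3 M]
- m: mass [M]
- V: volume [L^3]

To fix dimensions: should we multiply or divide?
division (÷): ρ = m ÷ V

ρ [L^-3 M]; m [M]; V [L^3].
m × V → [L^3 M] ✗
m ÷ V → [L^-3 M] ✓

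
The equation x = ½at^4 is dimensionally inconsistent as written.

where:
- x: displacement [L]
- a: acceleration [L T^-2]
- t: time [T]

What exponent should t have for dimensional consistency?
The exponent of t should be 2: x = ½at^2

The LHS x has dimensions [L]; t has dimensions [T].
As written, the RHS ½at^4 (exponent 4 on t) has dimensions [L T^2], which does not match.
With exponent 2, the RHS ½at^2 has dimensions [L], matching the LHS.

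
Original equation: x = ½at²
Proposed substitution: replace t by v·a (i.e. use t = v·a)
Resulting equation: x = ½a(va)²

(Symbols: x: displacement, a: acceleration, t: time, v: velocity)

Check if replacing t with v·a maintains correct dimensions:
No

[t] = [T] and [v·a] = [L^2 T^-3]. These differ, so the substitution replaces a quantity by one of different dimensions and the result x = ½a(va)² has LHS [L] vs RHS [L^5 T^-8] — inconsistent.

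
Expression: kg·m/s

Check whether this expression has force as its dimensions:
No

The expression kg·m/s has dimensions [L M T^-1], but force has dimensions [L M T^-2].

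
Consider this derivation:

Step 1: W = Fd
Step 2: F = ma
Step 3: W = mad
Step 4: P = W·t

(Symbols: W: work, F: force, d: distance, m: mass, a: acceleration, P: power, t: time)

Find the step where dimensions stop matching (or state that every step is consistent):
Step 4

Step 1: W = Fd → LHS [L^2 M T^-2], RHS [L^2 M T^-2] ✓
Step 2: F = ma → LHS [L M T^-2], RHS [L M T^-2] ✓
Step 3: W = mad → LHS [L^2 M T^-2], RHS [L^2 M T^-2] ✓
Step 4: P = W·t → LHS [L^2 M T^-3], RHS [L^2 M T^-1] ✗

The first dimensional inconsistency appears in step 4: P = W·t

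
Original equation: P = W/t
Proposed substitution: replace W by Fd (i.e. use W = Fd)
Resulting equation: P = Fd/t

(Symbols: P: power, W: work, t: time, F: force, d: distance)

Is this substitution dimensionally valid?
Yes

[W] = [L^2 M T^-2] and [Fd] = [L^2 M T^-2]. These match, so the substitution replaces a quantity by one of the same dimensions and the result P = Fd/t has LHS [L^2 M T^-3] vs RHS [L^2 M T^-3] — still consistent.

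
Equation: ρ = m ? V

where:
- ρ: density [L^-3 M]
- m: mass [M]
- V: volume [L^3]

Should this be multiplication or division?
division (÷): ρ = m ÷ V

ρ [L^-3 M]; m [M]; V [L^3].
m × V → [L^3 M] ✗
m ÷ V → [L^-3 M] ✓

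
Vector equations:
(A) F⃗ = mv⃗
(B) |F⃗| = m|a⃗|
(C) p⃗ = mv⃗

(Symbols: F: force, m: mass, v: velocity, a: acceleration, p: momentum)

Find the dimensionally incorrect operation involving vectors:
(A) F⃗ = mv⃗

(A) F⃗ = mv⃗: LHS [L M T^-2], RHS [L M T^-1] ✗ — mass times velocity is momentum, not force; should be ma⃗
(B) |F⃗| = m|a⃗|: LHS [L M T^-2], RHS [L M T^-2] ✓ — magnitudes of vectors are scalars
(C) p⃗ = mv⃗: LHS [L M T^-1], RHS [L M T^-1] ✓ — mass (scalar) times velocity (vector)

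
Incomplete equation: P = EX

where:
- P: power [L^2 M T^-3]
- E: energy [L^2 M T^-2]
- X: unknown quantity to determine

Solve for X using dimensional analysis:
X = f (inverse time / frequency (1/t)), dimensions [T^-1]

P has dimensions [L^2 M T^-3]; the rest of the RHS (E) has dimensions [L^2 M T^-2].
So X must have dimensions [T^-1] — X = f (inverse time / frequency (1/t)).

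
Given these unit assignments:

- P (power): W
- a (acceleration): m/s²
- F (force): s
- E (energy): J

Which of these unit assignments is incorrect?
F

The variable F (force) should have units N, not s.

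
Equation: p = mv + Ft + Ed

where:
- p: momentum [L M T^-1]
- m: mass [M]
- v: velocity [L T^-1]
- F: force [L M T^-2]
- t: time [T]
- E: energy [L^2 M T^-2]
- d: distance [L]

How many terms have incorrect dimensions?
1

LHS p: [L M T^-1]
- mv: [L M T^-1] ✓
- Ft: [L M T^-1] ✓
- Ed: [L^3 M T^-2] ✗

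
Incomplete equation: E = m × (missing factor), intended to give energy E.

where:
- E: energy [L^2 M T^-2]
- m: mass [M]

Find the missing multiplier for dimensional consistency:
v² (velocity squared), dimensions [L^2 T^-2]

E has dimensions [L^2 M T^-2] and m has dimensions [M].
The missing factor must have dimensions [L^2 M T^-2] / [M] = [L^2 T^-2], i.e. velocity squared (v²).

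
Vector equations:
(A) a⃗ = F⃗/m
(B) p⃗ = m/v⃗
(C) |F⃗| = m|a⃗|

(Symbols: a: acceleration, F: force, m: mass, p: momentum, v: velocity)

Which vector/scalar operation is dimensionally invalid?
(B) p⃗ = m/v⃗

(A) a⃗ = F⃗/m: LHS [L T^-2], RHS [L T^-2] ✓ — force (vector) divided by mass (scalar)
(B) p⃗ = m/v⃗: LHS [L M T^-1], RHS [L^-1 M T] ✗ — momentum is mass times velocity; should be mv⃗ (and division by a vector is undefined)
(C) |F⃗| = m|a⃗|: LHS [L M T^-2], RHS [L M T^-2] ✓ — magnitudes of vectors are scalars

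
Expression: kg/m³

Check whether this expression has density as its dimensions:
Yes

The expression kg/m³ has dimensions [L^-3 M], which is exactly density [L^-3 M].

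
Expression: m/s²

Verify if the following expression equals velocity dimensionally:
No

The expression m/s² has dimensions [L T^-2], but velocity has dimensions [L T^-1].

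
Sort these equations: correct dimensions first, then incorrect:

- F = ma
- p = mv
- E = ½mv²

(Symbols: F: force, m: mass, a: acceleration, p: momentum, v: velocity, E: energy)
Dimensionally correct: F = ma, p = mv, E = ½mv²
Dimensionally incorrect: none
Ordered (correct first, then incorrect): F = ma, p = mv, E = ½mv²

- F = ma: LHS [L M T^-2], RHS [L M T^-2] → correct ✓
- p = mv: LHS [L M T^-1], RHS [L M T^-1] → correct ✓
- E = ½mv²: LHS [L^2 M T^-2], RHS [L^2 M T^-2] → correct ✓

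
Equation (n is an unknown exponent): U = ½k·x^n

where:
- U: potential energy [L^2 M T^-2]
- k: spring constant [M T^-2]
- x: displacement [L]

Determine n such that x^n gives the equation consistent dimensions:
n = 2

U has dimensions [L^2 M T^-2]; x has dimensions [L].
The rest of the RHS has dimensions [M T^-2], so x^n must supply [L^2].
With n = 2: ½k·x^2 has dimensions [L^2 M T^-2], matching the LHS ✓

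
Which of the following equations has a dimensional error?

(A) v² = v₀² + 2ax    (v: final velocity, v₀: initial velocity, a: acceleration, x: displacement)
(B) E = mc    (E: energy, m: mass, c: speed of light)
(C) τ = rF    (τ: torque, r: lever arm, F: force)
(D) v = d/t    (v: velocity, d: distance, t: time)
(B) E = mc

The equation (B) E = mc is dimensionally incorrect.

LHS (E): [L^2 M T^-2]
RHS (mc): [L M T^-1] ✗

The dimensions do not match. The other three equations balance.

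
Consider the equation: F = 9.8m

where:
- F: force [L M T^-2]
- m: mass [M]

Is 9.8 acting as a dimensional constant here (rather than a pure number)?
Yes

F has dimensions [L M T^-2], while m alone has dimensions [M]. For the equation to balance, the factor 9.8 must carry dimensions [L T^-2] — it is a dimensional constant (a numerical value of a physical quantity with its units suppressed), not a pure number.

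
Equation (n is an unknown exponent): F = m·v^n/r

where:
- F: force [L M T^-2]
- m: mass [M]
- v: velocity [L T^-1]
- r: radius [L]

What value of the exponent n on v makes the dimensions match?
n = 2

F has dimensions [L M T^-2]; v has dimensions [L T^-1].
The rest of the RHS has dimensions [L^-1 M], so v^n must supply [L^2 T^-2].
With n = 2: m·v^2/r has dimensions [L M T^-2], matching the LHS ✓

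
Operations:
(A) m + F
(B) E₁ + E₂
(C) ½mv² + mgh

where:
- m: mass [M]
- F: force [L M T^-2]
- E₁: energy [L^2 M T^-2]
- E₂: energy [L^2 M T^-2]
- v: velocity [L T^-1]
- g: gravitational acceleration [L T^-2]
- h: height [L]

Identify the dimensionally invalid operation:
(A) m + F

(A) m + F: m [M] and F [L M T^-2] — different dimensions cannot be added/subtracted ✗
(B) E₁ + E₂: E₁ [L^2 M T^-2] and E₂ [L^2 M T^-2] — same dimensions ✓
(C) ½mv² + mgh: ½mv² [L^2 M T^-2] and mgh [L^2 M T^-2] — same dimensions ✓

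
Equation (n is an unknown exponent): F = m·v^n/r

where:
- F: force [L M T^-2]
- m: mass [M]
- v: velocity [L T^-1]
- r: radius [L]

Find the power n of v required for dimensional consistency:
n = 2

F has dimensions [L M T^-2]; v has dimensions [L T^-1].
The rest of the RHS has dimensions [L^-1 M], so v^n must supply [L^2 T^-2].
With n = 2: m·v^2/r has dimensions [L M T^-2], matching the LHS ✓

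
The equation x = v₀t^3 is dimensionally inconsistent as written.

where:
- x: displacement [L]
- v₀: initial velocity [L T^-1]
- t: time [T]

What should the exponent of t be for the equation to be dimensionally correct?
The exponent of t should be 1: x = v₀t

The LHS x has dimensions [L]; t has dimensions [T].
As written, the RHS v₀t^3 (exponent 3 on t) has dimensions [L T^2], which does not match.
With exponent 1, the RHS v₀t has dimensions [L], matching the LHS.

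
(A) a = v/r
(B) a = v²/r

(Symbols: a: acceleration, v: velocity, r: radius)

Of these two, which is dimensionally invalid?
(A)

(A) a = v/r: LHS [L T^-2], RHS [T^-1] ✗
(B) a = v²/r: LHS [L T^-2], RHS [L T^-2] ✓

Expression (A) a = v/r is dimensionally incorrect.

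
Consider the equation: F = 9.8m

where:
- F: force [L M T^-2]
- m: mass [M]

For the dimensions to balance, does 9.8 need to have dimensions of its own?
Yes

F has dimensions [L M T^-2], while m alone has dimensions [M]. For the equation to balance, the factor 9.8 must carry dimensions [L T^-2] — it is a dimensional constant (a numerical value of a physical quantity with its units suppressed), not a pure number.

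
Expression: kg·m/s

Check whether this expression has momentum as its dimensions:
Yes

The expression kg·m/s has dimensions [L M T^-1], which is exactly momentum [L M T^-1].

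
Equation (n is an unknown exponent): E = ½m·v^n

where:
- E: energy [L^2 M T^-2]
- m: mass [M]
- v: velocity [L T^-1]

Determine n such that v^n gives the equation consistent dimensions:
n = 2

E has dimensions [L^2 M T^-2]; v has dimensions [L T^-1].
The rest of the RHS has dimensions [M], so v^n must supply [L^2 T^-2].
With n = 2: ½m·v^2 has dimensions [L^2 M T^-2], matching the LHS ✓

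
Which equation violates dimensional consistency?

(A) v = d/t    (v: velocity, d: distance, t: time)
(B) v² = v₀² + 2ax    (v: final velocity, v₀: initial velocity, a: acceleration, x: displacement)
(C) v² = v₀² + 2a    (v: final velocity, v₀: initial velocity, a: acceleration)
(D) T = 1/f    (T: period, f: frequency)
(C) v² = v₀² + 2a

The equation (C) v² = v₀² + 2a is dimensionally incorrect.

LHS (v²): [L^2 T^-2]
RHS terms:
  - v₀²: [L^2 T^-2] ✓
  - 2a: [L T^-2] ✗ (does not match LHS)

The dimensions do not match. The other three equations balance.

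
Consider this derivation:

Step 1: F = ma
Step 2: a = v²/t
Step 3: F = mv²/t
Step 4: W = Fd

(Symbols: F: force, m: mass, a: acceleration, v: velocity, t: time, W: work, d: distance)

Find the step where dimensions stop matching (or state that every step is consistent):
Step 2

Step 1: F = ma → LHS [L M T^-2], RHS [L M T^-2] ✓
Step 2: a = v²/t → LHS [L T^-2], RHS [L^2 T^-3] ✗

The first dimensional inconsistency appears in step 2: a = v²/t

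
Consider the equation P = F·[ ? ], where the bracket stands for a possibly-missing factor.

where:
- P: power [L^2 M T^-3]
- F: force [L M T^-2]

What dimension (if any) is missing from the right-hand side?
[L T^-1] — velocity (e.g. v)

P has dimensions [L^2 M T^-3]; F has dimensions [L M T^-2].
The bracketed factor must supply [L^2 M T^-3] / [L M T^-2] = [L T^-1].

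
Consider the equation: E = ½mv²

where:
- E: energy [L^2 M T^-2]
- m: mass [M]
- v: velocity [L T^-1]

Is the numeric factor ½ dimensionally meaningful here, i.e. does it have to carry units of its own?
No

E has dimensions [L^2 M T^-2] and mv² already has dimensions [L^2 M T^-2], so the equation balances without ½ contributing any dimensions. ½ is a pure (dimensionless) number; changing or removing it would not affect dimensional consistency.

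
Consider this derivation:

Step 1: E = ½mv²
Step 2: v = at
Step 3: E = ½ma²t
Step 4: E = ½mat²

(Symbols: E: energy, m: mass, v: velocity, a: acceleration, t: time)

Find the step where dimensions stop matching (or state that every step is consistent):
Step 3

Step 1: E = ½mv² → LHS [L^2 M T^-2], RHS [L^2 M T^-2] ✓
Step 2: v = at → LHS [L T^-1], RHS [L T^-1] ✓
Step 3: E = ½ma²t → LHS [L^2 M T^-2], RHS [L^2 M T^-3] ✗

The first dimensional inconsistency appears in step 3: E = ½ma²t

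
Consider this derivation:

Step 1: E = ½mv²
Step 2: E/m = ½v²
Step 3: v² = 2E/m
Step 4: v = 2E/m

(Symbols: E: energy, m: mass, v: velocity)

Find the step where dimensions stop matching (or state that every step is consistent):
Step 4

Step 1: E = ½mv² → LHS [L^2 M T^-2], RHS [L^2 M T^-2] ✓
Step 2: E/m = ½v² → LHS [L^2 T^-2], RHS [L^2 T^-2] ✓
Step 3: v² = 2E/m → LHS [L^2 T^-2], RHS [L^2 T^-2] ✓
Step 4: v = 2E/m → LHS [L T^-1], RHS [L^2 T^-2] ✗

The first dimensional inconsistency appears in step 4: v = 2E/m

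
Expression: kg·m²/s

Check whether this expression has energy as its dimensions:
No

The expression kg·m²/s has dimensions [L^2 M T^-1], but energy has dimensions [L^2 M T^-2].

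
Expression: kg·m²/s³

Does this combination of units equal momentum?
No

The expression kg·m²/s³ has dimensions [L^2 M T^-3], but momentum has dimensions [L M T^-1].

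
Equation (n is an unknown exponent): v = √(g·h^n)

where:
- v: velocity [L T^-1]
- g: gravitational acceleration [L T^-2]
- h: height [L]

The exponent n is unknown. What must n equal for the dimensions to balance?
n = 1

v has dimensions [L T^-1]; h has dimensions [L].
With n = 1: √(g·h^1) has dimensions [L T^-1], matching the LHS ✓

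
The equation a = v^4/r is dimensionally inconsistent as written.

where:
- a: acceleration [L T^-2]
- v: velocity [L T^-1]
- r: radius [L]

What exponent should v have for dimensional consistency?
The exponent of v should be 2: a = v^2/r

The LHS a has dimensions [L T^-2]; v has dimensions [L T^-1].
As written, the RHS v^4/r (exponent 4 on v) has dimensions [L^3 T^-4], which does not match.
With exponent 2, the RHS v^2/r has dimensions [L T^-2], matching the LHS.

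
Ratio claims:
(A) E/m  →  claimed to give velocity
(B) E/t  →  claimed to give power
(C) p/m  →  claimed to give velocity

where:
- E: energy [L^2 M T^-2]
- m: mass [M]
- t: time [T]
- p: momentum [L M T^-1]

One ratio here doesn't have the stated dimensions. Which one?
(A) E/m does not give velocity

(A) E/m: [L^2 T^-2] ≠ velocity [L T^-1] ✗
(B) E/t: [L^2 M T^-3] = power [L^2 M T^-3] ✓
(C) p/m: [L T^-1] = velocity [L T^-1] ✓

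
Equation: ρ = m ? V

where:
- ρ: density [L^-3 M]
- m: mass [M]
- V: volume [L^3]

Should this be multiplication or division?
division (÷): ρ = m ÷ V

ρ [L^-3 M]; m [M]; V [L^3].
m × V → [L^3 M] ✗
m ÷ V → [L^-3 M] ✓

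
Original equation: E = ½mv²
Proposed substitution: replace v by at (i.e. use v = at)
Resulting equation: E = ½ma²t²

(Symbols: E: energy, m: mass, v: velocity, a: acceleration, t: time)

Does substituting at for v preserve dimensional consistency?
Yes

[v] = [L T^-1] and [at] = [L T^-1]. These match, so the substitution replaces a quantity by one of the same dimensions and the result E = ½ma²t² has LHS [L^2 M T^-2] vs RHS [L^2 M T^-2] — still consistent.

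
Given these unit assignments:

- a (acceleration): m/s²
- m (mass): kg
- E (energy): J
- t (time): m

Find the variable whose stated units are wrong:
t

The variable t (time) should have units s, not m.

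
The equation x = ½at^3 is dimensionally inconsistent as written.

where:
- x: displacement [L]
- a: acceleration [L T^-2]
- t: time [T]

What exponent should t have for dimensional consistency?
The exponent of t should be 2: x = ½at^2

The LHS x has dimensions [L]; t has dimensions [T].
As written, the RHS ½at^3 (exponent 3 on t) has dimensions [L T], which does not match.
With exponent 2, the RHS ½at^2 has dimensions [L], matching the LHS.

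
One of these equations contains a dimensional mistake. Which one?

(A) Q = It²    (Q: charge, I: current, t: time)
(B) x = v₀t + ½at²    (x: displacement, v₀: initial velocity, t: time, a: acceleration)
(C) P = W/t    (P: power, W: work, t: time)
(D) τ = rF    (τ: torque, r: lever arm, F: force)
(A) Q = It²

The equation (A) Q = It² is dimensionally incorrect.

LHS (Q): [I T]
RHS (It²): [I T^2] ✗

The dimensions do not match. The other three equations balance.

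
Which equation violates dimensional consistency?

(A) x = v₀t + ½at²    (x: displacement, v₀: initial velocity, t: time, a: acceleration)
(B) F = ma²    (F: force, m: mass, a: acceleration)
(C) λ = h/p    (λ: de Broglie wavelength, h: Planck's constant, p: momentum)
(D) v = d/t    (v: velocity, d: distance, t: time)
(B) F = ma²

The equation (B) F = ma² is dimensionally incorrect.

LHS (F): [L M T^-2]
RHS (ma²): [L^2 M T^-4] ✗

The dimensions do not match. The other three equations balance.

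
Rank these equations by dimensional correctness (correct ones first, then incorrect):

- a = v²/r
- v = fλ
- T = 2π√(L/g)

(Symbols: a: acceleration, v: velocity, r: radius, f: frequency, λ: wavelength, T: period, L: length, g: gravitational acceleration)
Dimensionally correct: a = v²/r, v = fλ, T = 2π√(L/g)
Dimensionally incorrect: none
Ordered (correct first, then incorrect): a = v²/r, v = fλ, T = 2π√(L/g)

- a = v²/r: LHS [L T^-2], RHS [L T^-2] → correct ✓
- v = fλ: LHS [L T^-1], RHS [L T^-1] → correct ✓
- T = 2π√(L/g): LHS [T], RHS [T] → correct ✓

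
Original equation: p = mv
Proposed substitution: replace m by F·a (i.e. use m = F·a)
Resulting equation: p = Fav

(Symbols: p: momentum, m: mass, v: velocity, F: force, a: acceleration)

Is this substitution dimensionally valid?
No

[m] = [M] and [F·a] = [L^2 M T^-4]. These differ, so the substitution replaces a quantity by one of different dimensions and the result p = Fav has LHS [L M T^-1] vs RHS [L^3 M T^-5] — inconsistent.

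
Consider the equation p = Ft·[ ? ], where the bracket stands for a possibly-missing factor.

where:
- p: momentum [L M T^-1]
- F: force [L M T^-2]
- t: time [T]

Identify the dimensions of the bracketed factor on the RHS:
Nothing is missing — the bracketed factor must be dimensionless.

p has dimensions [L M T^-1] and Ft already has dimensions [L M T^-1], so p = Ft is dimensionally complete.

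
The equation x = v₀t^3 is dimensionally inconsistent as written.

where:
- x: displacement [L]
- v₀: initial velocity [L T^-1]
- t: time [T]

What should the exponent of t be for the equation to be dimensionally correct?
The exponent of t should be 1: x = v₀t

The LHS x has dimensions [L]; t has dimensions [T].
As written, the RHS v₀t^3 (exponent 3 on t) has dimensions [L T^2], which does not match.
With exponent 1, the RHS v₀t has dimensions [L], matching the LHS.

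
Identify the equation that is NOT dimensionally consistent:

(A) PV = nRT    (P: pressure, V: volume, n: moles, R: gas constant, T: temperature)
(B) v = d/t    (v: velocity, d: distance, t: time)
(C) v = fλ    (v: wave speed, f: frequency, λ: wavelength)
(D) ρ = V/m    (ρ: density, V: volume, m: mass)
(D) ρ = V/m

The equation (D) ρ = V/m is dimensionally incorrect.

LHS (ρ): [L^-3 M]
RHS (V/m): [L^3 M^-1] ✗

The dimensions do not match. The other three equations balance.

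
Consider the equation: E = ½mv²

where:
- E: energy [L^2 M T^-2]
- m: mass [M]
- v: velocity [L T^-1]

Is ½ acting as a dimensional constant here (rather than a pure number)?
No

E has dimensions [L^2 M T^-2] and mv² already has dimensions [L^2 M T^-2], so the equation balances without ½ contributing any dimensions. ½ is a pure (dimensionless) number; changing or removing it would not affect dimensional consistency.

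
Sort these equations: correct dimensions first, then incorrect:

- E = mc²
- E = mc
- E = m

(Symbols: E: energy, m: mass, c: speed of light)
Dimensionally correct: E = mc²
Dimensionally incorrect: E = mc, E = m
Ordered (correct first, then incorrect): E = mc², E = mc, E = m

- E = mc²: LHS [L^2 M T^-2], RHS [L^2 M T^-2] → correct ✓
- E = mc: LHS [L^2 M T^-2], RHS [L M T^-1] → incorrect ✗
- E = m: LHS [L^2 M T^-2], RHS [M] → incorrect ✗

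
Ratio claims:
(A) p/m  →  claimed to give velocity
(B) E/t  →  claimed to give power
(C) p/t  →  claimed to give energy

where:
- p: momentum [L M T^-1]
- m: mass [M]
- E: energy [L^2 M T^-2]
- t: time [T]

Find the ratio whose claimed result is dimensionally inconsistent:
(C) p/t does not give energy

(A) p/m: [L T^-1] = velocity [L T^-1] ✓
(B) E/t: [L^2 M T^-3] = power [L^2 M T^-3] ✓
(C) p/t: [L M T^-2] ≠ energy [L^2 M T^-2] ✗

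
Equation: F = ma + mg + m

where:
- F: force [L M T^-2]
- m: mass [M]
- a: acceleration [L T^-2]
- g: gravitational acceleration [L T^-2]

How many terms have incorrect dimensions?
1

LHS F: [L M T^-2]
- ma: [L M T^-2] ✓
- mg: [L M T^-2] ✓
- m: [M] ✗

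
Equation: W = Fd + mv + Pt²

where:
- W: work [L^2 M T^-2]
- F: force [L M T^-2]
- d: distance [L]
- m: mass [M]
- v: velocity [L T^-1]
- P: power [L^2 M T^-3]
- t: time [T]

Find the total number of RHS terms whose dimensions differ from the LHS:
2

LHS W: [L^2 M T^-2]
- Fd: [L^2 M T^-2] ✓
- mv: [L M T^-1] ✗
- Pt²: [L^2 M T^-1] ✗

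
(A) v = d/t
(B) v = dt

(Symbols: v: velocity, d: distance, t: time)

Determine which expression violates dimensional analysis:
(B)

(A) v = d/t: LHS [L T^-1], RHS [L T^-1] ✓
(B) v = dt: LHS [L T^-1], RHS [L T] ✗

Expression (B) v = dt is dimensionally incorrect.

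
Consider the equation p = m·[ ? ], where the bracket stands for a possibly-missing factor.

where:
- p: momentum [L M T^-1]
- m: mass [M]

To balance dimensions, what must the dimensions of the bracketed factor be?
[L T^-1] — velocity (e.g. v)

p has dimensions [L M T^-1]; m has dimensions [M].
The bracketed factor must supply [L M T^-1] / [M] = [L T^-1].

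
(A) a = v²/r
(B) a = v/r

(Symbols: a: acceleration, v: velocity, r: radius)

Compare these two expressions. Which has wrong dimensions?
(B)

(A) a = v²/r: LHS [L T^-2], RHS [L T^-2] ✓
(B) a = v/r: LHS [L T^-2], RHS [T^-1] ✗

Expression (B) a = v/r is dimensionally incorrect.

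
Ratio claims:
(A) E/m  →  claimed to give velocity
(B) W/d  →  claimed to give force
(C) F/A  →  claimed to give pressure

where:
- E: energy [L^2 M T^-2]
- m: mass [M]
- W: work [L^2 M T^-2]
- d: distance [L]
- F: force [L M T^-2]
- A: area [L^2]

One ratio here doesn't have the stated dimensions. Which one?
(A) E/m does not give velocity

(A) E/m: [L^2 T^-2] ≠ velocity [L T^-1] ✗
(B) W/d: [L M T^-2] = force [L M T^-2] ✓
(C) F/A: [L^-1 M T^-2] = pressure [L^-1 M T^-2] ✓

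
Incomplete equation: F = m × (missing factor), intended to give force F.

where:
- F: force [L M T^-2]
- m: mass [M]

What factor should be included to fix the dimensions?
a (acceleration), dimensions [L T^-2]

F has dimensions [L M T^-2] and m has dimensions [M].
The missing factor must have dimensions [L M T^-2] / [M] = [L T^-2], i.e. acceleration (a).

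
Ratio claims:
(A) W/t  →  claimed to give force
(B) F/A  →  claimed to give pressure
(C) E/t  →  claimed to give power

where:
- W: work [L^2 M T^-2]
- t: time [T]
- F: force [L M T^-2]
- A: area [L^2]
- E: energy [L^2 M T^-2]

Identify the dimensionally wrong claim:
(A) W/t does not give force

(A) W/t: [L^2 M T^-3] ≠ force [L M T^-2] ✗
(B) F/A: [L^-1 M T^-2] = pressure [L^-1 M T^-2] ✓
(C) E/t: [L^2 M T^-3] = power [L^2 M T^-3] ✓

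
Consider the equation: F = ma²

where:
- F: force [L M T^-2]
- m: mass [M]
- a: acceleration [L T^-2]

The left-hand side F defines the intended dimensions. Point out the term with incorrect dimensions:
The right-hand side term ma²

F has dimensions [L M T^-2], but ma² has dimensions [L^2 M T^-4], so the term ma² is dimensionally wrong for F.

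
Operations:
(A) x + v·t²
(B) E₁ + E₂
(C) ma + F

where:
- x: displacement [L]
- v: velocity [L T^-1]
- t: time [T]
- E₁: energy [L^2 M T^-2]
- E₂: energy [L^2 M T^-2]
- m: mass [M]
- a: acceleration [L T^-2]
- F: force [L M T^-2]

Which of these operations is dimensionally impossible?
(A) x + v·t²

(A) x + v·t²: x [L] and v·t² [L T] — different dimensions cannot be added/subtracted ✗
(B) E₁ + E₂: E₁ [L^2 M T^-2] and E₂ [L^2 M T^-2] — same dimensions ✓
(C) ma + F: ma [L M T^-2] and F [L M T^-2] — same dimensions ✓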